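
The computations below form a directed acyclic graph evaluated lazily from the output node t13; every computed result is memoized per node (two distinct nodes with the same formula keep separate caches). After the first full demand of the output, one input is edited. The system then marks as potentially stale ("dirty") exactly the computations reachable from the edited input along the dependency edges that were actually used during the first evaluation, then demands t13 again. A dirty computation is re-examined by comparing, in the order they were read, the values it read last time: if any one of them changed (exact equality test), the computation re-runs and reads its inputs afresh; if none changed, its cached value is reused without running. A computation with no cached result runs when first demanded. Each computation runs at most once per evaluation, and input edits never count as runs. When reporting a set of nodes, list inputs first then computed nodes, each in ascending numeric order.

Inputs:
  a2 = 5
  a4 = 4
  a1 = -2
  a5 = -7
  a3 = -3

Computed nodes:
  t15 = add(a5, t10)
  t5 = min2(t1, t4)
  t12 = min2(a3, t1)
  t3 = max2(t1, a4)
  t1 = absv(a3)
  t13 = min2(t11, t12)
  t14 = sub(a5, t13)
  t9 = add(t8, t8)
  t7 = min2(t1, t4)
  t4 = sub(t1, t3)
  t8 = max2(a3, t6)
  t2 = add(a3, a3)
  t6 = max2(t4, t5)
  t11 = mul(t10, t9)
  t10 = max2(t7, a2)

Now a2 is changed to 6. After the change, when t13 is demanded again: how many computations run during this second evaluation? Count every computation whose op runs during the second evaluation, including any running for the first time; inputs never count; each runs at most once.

3 computations run: t10, t11, t13.

First demand of the output computes:
  t1 = absv(-3) = 3
  t3 = max2(3, 4) = 4
  t4 = sub(3, 4) = -1
  t5 = min2(3, -1) = -1
  t6 = max2(-1, -1) = -1
  t7 = min2(3, -1) = -1
  t8 = max2(-3, -1) = -1
  t9 = add(-1, -1) = -2
  t10 = max2(-1, 5) = 5
  t11 = mul(5, -2) = -10
  t12 = min2(-3, 3) = -3
  t13 = min2(-10, -3) = -10

After the edit, cleaning proceeds:
  t10: a read changed (a2 5->6) — executes, giving 6.
  t11: a read changed (t10 5->6) — executes, giving -12.
  t13: a read changed (t11 -10->-12) — executes, giving -12.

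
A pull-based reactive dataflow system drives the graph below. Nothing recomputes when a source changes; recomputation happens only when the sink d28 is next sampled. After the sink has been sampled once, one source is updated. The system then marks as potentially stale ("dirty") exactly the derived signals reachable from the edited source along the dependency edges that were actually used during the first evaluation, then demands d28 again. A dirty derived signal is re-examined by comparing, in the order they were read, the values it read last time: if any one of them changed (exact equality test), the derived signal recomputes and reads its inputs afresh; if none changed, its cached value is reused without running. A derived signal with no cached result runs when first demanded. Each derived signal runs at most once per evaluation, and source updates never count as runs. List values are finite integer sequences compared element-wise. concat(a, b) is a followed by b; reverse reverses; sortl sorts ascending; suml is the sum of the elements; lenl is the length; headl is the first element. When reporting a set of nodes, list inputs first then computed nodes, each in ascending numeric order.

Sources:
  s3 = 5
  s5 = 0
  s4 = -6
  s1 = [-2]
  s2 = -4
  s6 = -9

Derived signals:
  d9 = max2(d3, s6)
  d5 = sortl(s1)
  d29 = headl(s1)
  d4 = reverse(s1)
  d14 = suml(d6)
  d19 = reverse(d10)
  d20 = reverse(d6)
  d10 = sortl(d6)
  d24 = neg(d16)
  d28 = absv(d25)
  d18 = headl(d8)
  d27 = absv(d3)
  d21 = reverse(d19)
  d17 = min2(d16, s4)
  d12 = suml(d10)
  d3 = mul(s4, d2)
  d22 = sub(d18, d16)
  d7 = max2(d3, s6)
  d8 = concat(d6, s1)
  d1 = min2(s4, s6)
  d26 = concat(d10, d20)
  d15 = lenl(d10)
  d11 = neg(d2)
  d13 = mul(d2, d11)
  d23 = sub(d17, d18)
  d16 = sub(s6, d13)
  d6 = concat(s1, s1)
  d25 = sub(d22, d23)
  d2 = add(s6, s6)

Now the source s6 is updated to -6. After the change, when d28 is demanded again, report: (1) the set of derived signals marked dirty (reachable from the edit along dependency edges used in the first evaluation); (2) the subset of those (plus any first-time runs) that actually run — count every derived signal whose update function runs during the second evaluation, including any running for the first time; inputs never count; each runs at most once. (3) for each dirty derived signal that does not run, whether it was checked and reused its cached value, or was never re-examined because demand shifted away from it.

Marked dirty: d2, d11, d13, d16, d17, d22, d23, d25, d28.
Derived signals that run: d2, d11, d13, d16, d17, d22, d25, d28 — 8 in total.
Checked but reused from cache: d23.
Key observation: the cutoff stops propagation at d23 — its inputs' values are unchanged, so it reuses its cache.

First evaluation (everything demanded from the output):
  d2 = add(-9, -9) = -18
  d6 = concat([-2], [-2]) = [-2, -2]
  d8 = concat([-2, -2], [-2]) = [-2, -2, -2]
  d11 = neg(-18) = 18
  d13 = mul(-18, 18) = -324
  d16 = sub(-9, -324) = 315
  d17 = min2(315, -6) = -6
  d18 = headl([-2, -2, -2]) = -2
  d22 = sub(-2, 315) = -317
  d23 = sub(-6, -2) = -4
  d25 = sub(-317, -4) = -313
  d28 = absv(-313) = 313

Propagation after the edit:
  d2: runs — s6 -9->-6; s6 -9->-6; result -12.
  d11: runs — d2 -18->-12; result 12.
  d13: runs — d2 -18->-12; d11 18->12; result -144.
  d16: runs — s6 -9->-6; d13 -324->-144; result 138.
  d17: runs — d16 315->138; result -6 (same value as before).
  d22: runs — d16 315->138; result -140.
  d23: checked — values it read are unchanged (d17 unchanged, d18 unchanged); reused cached -4 without running.
  d25: runs — d22 -317->-140; result -136.
  d28: runs — d25 -313->-136; result 136.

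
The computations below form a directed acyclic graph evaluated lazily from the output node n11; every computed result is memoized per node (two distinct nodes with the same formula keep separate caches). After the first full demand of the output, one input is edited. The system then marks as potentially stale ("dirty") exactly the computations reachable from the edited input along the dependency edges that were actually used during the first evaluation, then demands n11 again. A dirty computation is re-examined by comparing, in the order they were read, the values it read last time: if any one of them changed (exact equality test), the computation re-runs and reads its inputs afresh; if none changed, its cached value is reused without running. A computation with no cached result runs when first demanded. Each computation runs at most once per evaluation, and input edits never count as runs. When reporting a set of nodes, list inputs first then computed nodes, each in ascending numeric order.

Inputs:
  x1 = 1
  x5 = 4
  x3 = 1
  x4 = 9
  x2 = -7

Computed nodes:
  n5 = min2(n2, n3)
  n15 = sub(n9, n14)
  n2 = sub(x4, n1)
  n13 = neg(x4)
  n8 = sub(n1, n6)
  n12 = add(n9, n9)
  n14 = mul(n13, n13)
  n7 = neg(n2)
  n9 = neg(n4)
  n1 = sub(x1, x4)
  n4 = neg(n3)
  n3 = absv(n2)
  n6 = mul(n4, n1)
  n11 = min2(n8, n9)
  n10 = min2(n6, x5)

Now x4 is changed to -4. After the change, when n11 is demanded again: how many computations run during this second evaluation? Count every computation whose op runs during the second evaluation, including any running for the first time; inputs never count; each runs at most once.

8 computations run: n1, n2, n3, n4, n6, n8, n9, n11.

First demand of the output computes:
  n1 = sub(1, 9) = -8
  n2 = sub(9, -8) = 17
  n3 = absv(17) = 17
  n4 = neg(17) = -17
  n6 = mul(-17, -8) = 136
  n8 = sub(-8, 136) = -144
  n9 = neg(-17) = 17
  n11 = min2(-144, 17) = -144

After the edit, cleaning proceeds:
  n1: a read changed (x4 9->-4) — executes, giving 5.
  n2: a read changed (x4 9->-4; n1 -8->5) — executes, giving -9.
  n3: a read changed (n2 17->-9) — executes, giving 9.
  n4: a read changed (n3 17->9) — executes, giving -9.
  n6: a read changed (n4 -17->-9; n1 -8->5) — executes, giving -45.
  n8: a read changed (n1 -8->5; n6 136->-45) — executes, giving 50.
  n9: a read changed (n4 -17->-9) — executes, giving 9.
  n11: a read changed (n8 -144->50; n9 17->9) — executes, giving 9.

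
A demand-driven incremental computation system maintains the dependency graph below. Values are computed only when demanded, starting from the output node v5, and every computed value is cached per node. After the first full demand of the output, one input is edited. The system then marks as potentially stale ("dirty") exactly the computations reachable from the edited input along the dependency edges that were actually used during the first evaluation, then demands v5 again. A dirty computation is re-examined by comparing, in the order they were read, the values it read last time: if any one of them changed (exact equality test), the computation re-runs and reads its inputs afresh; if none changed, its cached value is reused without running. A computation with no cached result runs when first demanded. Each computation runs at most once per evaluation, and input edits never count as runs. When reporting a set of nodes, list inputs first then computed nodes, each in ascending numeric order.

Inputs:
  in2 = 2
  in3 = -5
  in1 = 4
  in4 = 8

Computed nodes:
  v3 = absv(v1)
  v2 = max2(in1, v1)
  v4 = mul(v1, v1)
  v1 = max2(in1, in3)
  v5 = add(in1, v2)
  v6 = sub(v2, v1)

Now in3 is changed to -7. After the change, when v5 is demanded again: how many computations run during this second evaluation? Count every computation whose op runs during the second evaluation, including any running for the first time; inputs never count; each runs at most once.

First evaluation (everything demanded from the output):
  v1 = max2(4, -5) = 4
  v2 = max2(4, 4) = 4
  v5 = add(4, 4) = 8

Propagation after the edit:
  v1: runs — in3 -5->-7; result 4 (same value as before).
  v2: checked — values it read are unchanged (in1 unchanged, v1 unchanged); reused cached 4 without running.
  v5: checked — values it read are unchanged (in1 unchanged, v2 unchanged); reused cached 8 without running.

Key observation: the change is absorbed at v1 — it re-runs but produces the same value, and the output's value is unchanged.

Computations that run: v1 — 1 in total.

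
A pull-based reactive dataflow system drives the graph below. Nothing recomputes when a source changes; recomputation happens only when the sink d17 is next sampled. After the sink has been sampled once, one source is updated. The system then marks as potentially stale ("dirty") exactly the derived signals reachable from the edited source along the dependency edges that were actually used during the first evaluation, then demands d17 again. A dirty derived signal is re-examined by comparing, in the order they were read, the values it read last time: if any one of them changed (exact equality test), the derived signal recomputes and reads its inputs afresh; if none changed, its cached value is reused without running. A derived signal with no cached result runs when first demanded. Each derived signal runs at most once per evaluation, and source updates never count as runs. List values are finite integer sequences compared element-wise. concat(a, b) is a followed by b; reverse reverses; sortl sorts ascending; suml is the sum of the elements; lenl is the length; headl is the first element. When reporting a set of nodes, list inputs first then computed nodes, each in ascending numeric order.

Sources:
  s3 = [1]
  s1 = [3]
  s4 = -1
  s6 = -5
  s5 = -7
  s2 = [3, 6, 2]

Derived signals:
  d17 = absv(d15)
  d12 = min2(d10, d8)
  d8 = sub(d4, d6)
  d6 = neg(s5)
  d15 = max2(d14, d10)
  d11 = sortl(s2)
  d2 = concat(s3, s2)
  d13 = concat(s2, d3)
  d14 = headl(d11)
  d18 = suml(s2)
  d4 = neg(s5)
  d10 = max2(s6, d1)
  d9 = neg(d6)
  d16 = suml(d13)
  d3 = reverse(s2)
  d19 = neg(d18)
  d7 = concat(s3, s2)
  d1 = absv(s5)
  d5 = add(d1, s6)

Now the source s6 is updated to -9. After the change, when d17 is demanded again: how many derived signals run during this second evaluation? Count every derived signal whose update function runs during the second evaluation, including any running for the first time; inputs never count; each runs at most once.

Derived signals that run: d10 — 1 in total.
Key observation: the change is absorbed at d10 — it re-runs but produces the same value, and the output's value is unchanged.

First evaluation (everything demanded from the output):
  d1 = absv(-7) = 7
  d10 = max2(-5, 7) = 7
  d11 = sortl([3, 6, 2]) = [2, 3, 6]
  d14 = headl([2, 3, 6]) = 2
  d15 = max2(2, 7) = 7
  d17 = absv(7) = 7

Propagation after the edit:
  d10: runs — s6 -5->-9; result 7 (same value as before).
  d15: checked — values it read are unchanged (d14 unchanged, d10 unchanged); reused cached 7 without running.
  d17: checked — values it read are unchanged (d15 unchanged); reused cached 7 without running.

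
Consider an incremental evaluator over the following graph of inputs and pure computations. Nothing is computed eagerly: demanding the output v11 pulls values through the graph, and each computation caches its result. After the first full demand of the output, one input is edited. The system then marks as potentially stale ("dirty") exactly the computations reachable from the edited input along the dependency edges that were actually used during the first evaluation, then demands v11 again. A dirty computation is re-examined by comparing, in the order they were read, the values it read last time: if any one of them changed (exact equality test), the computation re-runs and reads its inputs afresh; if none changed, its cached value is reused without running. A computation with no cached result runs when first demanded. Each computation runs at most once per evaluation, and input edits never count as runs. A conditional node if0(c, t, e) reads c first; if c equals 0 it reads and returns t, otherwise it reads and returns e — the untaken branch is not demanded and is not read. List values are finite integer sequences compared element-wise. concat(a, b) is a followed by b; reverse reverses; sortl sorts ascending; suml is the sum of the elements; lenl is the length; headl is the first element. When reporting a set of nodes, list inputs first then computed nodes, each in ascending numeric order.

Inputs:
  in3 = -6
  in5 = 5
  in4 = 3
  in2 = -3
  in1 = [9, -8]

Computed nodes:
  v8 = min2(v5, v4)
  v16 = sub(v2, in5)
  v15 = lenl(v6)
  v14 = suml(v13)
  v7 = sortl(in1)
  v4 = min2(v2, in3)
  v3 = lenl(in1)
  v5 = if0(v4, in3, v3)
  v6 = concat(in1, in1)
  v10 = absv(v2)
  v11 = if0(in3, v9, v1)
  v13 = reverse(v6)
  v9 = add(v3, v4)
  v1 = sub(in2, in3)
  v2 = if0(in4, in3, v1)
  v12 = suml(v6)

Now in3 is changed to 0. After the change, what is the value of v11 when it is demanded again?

v11 now evaluates to -1.
The important point: the flipped condition pulls in fresh nodes; v2, v3, v4, v9 run for the first time.

Initial pass — values computed on the first demand:
  v1 = sub(-3, -6) = 3
  v11 = if0(in3=-6 -> else branch v1) = 3

Second demand — change propagation:
  v1: re-runs because in3 -6->0; new result -3.
  v2: newly demanded (no cache) — executes and yields -3.
  v3: newly demanded (no cache) — executes and yields 2.
  v4: newly demanded (no cache) — executes and yields -3.
  v9: newly demanded (no cache) — executes and yields -1.
  v11: re-runs because in3 -6->0; v1 3->-3; new result -1.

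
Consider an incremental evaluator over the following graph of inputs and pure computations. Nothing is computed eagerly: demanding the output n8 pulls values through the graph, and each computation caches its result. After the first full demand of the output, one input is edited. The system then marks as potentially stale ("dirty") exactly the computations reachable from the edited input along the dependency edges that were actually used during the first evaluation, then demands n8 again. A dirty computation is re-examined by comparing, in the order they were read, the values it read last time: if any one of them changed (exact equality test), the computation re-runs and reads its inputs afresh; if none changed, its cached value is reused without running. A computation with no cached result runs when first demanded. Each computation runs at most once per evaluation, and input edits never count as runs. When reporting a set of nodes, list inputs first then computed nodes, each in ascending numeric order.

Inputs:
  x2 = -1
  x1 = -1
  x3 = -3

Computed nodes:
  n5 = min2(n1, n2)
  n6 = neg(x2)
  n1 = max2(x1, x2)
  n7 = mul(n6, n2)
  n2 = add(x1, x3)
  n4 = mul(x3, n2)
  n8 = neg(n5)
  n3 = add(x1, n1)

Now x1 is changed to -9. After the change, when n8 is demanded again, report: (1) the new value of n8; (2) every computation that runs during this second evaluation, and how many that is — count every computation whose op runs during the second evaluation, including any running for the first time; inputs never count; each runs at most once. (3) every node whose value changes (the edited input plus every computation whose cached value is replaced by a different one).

Initial pass — values computed on the first demand:
  n1 = max2(-1, -1) = -1
  n2 = add(-1, -3) = -4
  n5 = min2(-1, -4) = -4
  n8 = neg(-4) = 4

Second demand — change propagation:
  n1: re-runs because x1 -1->-9; new result -1 (unchanged).
  n2: re-runs because x1 -1->-9; new result -12.
  n5: re-runs because n2 -4->-12; new result -12.
  n8: re-runs because n5 -4->-12; new result 12.

n8 now evaluates to 12.
Run set: n1, n2, n5, n8 (4 run).
Changed values: x1, n2, n5, n8.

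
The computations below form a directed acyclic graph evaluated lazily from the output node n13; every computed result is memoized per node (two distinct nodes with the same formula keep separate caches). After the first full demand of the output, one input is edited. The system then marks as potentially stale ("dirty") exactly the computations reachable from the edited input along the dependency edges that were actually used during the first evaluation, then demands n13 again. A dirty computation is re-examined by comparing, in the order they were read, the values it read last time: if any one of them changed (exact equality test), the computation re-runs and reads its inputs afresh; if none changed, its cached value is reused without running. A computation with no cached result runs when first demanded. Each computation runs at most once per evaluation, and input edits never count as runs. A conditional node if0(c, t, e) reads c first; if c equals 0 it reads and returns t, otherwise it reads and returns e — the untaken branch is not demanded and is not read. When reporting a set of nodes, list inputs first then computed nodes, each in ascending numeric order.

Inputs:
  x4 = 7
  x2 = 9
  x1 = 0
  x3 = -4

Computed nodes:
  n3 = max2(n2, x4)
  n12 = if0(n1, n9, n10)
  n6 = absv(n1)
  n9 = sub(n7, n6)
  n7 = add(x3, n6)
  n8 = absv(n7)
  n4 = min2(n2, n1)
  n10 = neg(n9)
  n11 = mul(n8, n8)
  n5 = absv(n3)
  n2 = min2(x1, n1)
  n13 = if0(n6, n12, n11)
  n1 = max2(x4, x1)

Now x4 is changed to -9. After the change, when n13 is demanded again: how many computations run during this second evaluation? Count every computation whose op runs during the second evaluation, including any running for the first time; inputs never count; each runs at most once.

6 computations run: n1, n6, n7, n9, n12, n13.
Note the branch switch — demand abandons n8, n11, which are never re-examined.

First demand of the output computes:
  n1 = max2(7, 0) = 7
  n6 = absv(7) = 7
  n7 = add(-4, 7) = 3
  n8 = absv(3) = 3
  n11 = mul(3, 3) = 9
  n13 = if0(n6=7 -> else branch n11) = 9

After the edit, cleaning proceeds:
  n1: a read changed (x4 7->-9) — executes, giving 0.
  n6: a read changed (n1 7->0) — executes, giving 0.
  n7: a read changed (n6 7->0) — executes, giving -4.
  n8: stays stale; no demand reaches it after the flip.
  n9: had never run; runs now, result -4.
  n11: stays stale; no demand reaches it after the flip.
  n12: had never run; runs now, result -4.
  n13: a read changed (n6 7->0) — executes, giving -4.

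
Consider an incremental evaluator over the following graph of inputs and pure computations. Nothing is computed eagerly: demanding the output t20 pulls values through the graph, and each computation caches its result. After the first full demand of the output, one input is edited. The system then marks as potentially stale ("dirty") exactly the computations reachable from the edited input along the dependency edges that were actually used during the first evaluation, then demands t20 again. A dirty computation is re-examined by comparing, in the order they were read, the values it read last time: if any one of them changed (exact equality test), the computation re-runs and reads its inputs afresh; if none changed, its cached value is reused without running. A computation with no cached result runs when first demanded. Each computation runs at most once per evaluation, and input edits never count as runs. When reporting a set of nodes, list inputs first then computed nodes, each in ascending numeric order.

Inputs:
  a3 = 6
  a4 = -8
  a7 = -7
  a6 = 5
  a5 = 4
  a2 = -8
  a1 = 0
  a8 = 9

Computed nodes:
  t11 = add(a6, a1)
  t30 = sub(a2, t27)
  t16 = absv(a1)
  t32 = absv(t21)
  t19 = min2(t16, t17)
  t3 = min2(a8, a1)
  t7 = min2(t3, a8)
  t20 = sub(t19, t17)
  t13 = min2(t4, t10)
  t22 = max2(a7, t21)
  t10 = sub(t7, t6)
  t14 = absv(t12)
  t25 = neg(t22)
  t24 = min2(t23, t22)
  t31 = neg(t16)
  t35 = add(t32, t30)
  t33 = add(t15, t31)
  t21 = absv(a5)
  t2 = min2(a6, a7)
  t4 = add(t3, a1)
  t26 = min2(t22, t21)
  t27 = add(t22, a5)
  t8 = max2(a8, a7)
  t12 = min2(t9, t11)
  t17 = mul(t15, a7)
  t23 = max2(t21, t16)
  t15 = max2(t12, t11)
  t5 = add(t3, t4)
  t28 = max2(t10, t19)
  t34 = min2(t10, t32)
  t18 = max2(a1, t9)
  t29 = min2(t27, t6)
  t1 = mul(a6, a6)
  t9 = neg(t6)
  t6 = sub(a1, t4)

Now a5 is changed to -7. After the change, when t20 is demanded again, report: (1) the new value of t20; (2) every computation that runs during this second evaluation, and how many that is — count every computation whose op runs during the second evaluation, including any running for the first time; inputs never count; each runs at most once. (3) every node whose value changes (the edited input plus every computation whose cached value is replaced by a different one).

t20 now evaluates to 0.
Run set: none (0 run).
Changed values: a5.
The important point: nothing the output needs ever reads a5, so the edit is invisible to it.

Initial pass — values computed on the first demand:
  t3 = min2(9, 0) = 0
  t4 = add(0, 0) = 0
  t6 = sub(0, 0) = 0
  t9 = neg(0) = 0
  t11 = add(5, 0) = 5
  t12 = min2(0, 5) = 0
  t15 = max2(0, 5) = 5
  t16 = absv(0) = 0
  t17 = mul(5, -7) = -35
  t19 = min2(0, -35) = -35
  t20 = sub(-35, -35) = 0

Second demand — change propagation:
  no demanded computation ever read a5, so the edit dirties nothing and nothing runs.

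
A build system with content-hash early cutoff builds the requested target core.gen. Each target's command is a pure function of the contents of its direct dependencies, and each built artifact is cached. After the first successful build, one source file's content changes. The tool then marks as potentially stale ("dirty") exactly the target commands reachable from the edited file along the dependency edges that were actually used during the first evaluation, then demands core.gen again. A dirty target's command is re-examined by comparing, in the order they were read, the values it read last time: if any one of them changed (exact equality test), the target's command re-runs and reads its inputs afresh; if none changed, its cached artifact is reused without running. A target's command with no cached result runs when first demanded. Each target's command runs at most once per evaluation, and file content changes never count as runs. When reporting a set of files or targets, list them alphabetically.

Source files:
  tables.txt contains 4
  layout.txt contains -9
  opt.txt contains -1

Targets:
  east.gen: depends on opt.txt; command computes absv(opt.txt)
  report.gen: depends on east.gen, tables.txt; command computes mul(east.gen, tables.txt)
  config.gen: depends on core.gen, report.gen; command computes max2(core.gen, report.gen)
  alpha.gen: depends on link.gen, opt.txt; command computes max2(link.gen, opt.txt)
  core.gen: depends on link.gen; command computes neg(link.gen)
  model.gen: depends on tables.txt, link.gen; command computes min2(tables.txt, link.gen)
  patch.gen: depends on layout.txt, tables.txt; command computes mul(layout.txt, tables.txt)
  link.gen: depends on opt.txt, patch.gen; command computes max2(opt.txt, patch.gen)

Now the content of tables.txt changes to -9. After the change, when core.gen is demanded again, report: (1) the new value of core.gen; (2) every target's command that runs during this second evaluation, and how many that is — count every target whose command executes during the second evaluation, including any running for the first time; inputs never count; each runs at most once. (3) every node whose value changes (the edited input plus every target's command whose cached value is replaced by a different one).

First evaluation (everything demanded from the output):
  patch.gen = mul(-9, 4) = -36
  link.gen = max2(-1, -36) = -1
  core.gen = neg(-1) = 1

Propagation after the edit:
  patch.gen: runs — tables.txt 4->-9; result 81.
  link.gen: runs — patch.gen -36->81; result 81.
  core.gen: runs — link.gen -1->81; result -81.

New value of core.gen: -81.
Target commands that run: core.gen, link.gen, patch.gen — 3 in total.
Values that change: core.gen, link.gen, patch.gen, tables.txt.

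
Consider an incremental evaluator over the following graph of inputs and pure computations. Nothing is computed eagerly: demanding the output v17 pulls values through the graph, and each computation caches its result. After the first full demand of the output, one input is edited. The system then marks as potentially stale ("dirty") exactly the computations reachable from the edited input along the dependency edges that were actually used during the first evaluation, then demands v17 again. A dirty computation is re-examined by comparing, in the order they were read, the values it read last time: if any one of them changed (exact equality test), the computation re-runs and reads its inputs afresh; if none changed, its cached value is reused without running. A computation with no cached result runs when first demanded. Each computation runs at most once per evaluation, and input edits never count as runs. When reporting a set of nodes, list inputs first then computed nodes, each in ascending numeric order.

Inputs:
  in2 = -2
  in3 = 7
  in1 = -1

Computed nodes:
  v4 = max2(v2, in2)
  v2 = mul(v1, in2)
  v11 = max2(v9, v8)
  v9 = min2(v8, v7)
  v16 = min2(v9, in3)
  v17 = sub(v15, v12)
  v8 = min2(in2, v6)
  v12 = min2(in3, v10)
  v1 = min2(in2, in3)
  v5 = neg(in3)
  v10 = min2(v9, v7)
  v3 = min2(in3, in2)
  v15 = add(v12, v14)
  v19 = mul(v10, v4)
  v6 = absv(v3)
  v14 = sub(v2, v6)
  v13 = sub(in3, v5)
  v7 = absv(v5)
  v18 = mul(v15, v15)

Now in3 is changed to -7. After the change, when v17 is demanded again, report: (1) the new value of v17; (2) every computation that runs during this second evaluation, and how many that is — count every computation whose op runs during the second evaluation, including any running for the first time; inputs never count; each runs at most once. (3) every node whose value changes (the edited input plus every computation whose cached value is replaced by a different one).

v17 now evaluates to 7.
Run set: v1, v2, v3, v5, v6, v7, v8, v12, v14, v15, v17 (11 run).
Changed values: in3, v1, v2, v3, v5, v6, v12, v14, v17.
The important point: at v9 every value read last time is unchanged, so the dirty flag clears without a run.

Initial pass — values computed on the first demand:
  v1 = min2(-2, 7) = -2
  v2 = mul(-2, -2) = 4
  v3 = min2(7, -2) = -2
  v5 = neg(7) = -7
  v6 = absv(-2) = 2
  v7 = absv(-7) = 7
  v8 = min2(-2, 2) = -2
  v9 = min2(-2, 7) = -2
  v10 = min2(-2, 7) = -2
  v12 = min2(7, -2) = -2
  v14 = sub(4, 2) = 2
  v15 = add(-2, 2) = 0
  v17 = sub(0, -2) = 2

Second demand — change propagation:
  v1: re-runs because in3 7->-7; new result -7.
  v2: re-runs because v1 -2->-7; new result 14.
  v3: re-runs because in3 7->-7; new result -7.
  v5: re-runs because in3 7->-7; new result 7.
  v6: re-runs because v3 -2->-7; new result 7.
  v7: re-runs because v5 -7->7; new result 7 (unchanged).
  v8: re-runs because v6 2->7; new result -2 (unchanged).
  v9: re-examined; everything it read last time is the same (v8 unchanged, v7 unchanged) — cache -2 kept, no run.
  v10: re-examined; everything it read last time is the same (v9 unchanged, v7 unchanged) — cache -2 kept, no run.
  v12: re-runs because in3 7->-7; new result -7.
  v14: re-runs because v2 4->14; v6 2->7; new result 7.
  v15: re-runs because v12 -2->-7; v14 2->7; new result 0 (unchanged).
  v17: re-runs because v12 -2->-7; new result 7.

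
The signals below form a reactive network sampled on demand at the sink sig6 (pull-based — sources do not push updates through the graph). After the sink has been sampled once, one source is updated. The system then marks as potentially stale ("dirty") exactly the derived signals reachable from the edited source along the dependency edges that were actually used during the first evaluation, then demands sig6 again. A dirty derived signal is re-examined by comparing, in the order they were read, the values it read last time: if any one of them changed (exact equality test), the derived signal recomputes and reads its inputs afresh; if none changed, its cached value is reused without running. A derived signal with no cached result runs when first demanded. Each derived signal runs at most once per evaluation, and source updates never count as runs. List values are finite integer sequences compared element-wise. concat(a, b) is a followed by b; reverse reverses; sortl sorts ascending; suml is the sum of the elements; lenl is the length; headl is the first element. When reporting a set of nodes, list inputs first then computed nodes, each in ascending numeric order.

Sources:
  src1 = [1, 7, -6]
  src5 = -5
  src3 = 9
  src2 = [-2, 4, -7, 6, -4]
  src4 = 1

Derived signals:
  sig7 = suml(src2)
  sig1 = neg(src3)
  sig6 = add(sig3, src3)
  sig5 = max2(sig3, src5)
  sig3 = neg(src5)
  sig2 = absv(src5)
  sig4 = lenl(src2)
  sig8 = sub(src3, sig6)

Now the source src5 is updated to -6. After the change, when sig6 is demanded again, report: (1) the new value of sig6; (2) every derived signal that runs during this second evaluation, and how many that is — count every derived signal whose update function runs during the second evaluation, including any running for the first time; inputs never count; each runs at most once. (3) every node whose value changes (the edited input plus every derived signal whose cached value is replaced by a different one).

sig6 now evaluates to 15.
Run set: sig3, sig6 (2 run).
Changed values: src5, sig3, sig6.

Initial pass — values computed on the first demand:
  sig3 = neg(-5) = 5
  sig6 = add(5, 9) = 14

Second demand — change propagation:
  sig3: re-runs because src5 -5->-6; new result 6.
  sig6: re-runs because sig3 5->6; new result 15.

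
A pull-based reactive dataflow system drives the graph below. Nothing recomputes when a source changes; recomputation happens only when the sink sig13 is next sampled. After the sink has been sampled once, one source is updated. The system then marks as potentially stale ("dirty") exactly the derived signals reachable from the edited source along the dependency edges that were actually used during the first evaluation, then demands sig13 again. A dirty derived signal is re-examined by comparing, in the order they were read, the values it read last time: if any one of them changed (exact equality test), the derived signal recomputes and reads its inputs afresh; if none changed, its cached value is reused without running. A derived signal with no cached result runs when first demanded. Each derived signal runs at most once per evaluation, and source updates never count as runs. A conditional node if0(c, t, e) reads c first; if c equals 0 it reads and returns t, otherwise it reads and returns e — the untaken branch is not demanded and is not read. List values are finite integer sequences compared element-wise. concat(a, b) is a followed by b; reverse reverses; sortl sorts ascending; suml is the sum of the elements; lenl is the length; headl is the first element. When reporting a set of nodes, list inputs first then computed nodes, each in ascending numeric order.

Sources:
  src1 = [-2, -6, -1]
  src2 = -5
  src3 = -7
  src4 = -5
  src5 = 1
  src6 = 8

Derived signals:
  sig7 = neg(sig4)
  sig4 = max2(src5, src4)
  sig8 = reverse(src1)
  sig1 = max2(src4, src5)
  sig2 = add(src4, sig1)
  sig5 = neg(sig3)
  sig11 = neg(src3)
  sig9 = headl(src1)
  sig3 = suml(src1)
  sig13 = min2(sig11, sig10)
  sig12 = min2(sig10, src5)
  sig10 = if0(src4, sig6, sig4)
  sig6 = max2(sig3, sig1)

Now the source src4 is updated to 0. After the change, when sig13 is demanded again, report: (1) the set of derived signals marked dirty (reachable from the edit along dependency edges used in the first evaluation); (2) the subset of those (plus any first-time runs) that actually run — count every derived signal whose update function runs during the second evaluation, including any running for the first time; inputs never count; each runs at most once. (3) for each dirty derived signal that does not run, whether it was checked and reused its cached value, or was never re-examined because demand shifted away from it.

Marked dirty: sig4, sig10, sig13.
Derived signals that run: sig1, sig3, sig6, sig10 — 4 in total.
Checked but reused from cache: sig13.
Never re-examined (demand shifted away): sig4.
Key observation: a condition flipped, so demand moved to the other branch — sig4 is never re-examined.

First evaluation (everything demanded from the output):
  sig4 = max2(1, -5) = 1
  sig10 = if0(src4=-5 -> else branch sig4) = 1
  sig11 = neg(-7) = 7
  sig13 = min2(7, 1) = 1

Propagation after the edit:
  sig1: demanded for the first time — runs, produces 1.
  sig3: demanded for the first time — runs, produces -9.
  sig4: marked dirty but never re-examined — demand shifted away from it.
  sig6: demanded for the first time — runs, produces 1.
  sig10: runs — src4 -5->0; result 1 (same value as before).
  sig13: checked — values it read are unchanged (sig11 unchanged, sig10 unchanged); reused cached 1 without running.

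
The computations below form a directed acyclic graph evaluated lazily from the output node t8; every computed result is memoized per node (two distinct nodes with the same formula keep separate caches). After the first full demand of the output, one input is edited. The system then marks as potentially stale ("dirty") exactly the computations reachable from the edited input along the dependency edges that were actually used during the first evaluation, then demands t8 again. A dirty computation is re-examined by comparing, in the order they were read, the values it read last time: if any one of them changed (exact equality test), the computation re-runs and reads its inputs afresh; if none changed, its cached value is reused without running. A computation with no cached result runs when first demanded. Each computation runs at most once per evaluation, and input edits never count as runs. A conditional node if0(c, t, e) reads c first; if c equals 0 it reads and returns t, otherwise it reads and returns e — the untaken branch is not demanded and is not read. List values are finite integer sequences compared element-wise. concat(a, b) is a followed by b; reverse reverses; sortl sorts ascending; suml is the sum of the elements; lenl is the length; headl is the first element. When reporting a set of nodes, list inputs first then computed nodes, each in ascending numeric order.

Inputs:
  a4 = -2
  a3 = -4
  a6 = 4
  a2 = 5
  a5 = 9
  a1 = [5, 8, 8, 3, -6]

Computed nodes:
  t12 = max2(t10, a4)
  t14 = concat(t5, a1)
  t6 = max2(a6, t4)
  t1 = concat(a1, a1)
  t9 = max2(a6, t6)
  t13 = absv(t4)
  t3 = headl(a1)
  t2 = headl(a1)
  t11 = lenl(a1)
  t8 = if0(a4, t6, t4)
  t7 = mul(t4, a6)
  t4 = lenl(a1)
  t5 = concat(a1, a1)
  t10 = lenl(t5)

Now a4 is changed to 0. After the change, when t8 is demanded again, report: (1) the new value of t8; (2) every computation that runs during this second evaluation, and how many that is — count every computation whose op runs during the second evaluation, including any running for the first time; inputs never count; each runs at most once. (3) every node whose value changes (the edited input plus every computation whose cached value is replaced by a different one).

First demand of the output computes:
  t4 = lenl([5, 8, 8, 3, -6]) = 5
  t8 = if0(a4=-2 -> else branch t4) = 5

After the edit, cleaning proceeds:
  t6: had never run; runs now, result 5.
  t8: a read changed (a4 -2->0) — executes, giving 5 — identical to its old value.

Note the branch switch — t6 had no cache and runs now for the first time.

Demanding t8 again yields 5.
2 computations run: t6, t8.
The nodes whose values change: a4.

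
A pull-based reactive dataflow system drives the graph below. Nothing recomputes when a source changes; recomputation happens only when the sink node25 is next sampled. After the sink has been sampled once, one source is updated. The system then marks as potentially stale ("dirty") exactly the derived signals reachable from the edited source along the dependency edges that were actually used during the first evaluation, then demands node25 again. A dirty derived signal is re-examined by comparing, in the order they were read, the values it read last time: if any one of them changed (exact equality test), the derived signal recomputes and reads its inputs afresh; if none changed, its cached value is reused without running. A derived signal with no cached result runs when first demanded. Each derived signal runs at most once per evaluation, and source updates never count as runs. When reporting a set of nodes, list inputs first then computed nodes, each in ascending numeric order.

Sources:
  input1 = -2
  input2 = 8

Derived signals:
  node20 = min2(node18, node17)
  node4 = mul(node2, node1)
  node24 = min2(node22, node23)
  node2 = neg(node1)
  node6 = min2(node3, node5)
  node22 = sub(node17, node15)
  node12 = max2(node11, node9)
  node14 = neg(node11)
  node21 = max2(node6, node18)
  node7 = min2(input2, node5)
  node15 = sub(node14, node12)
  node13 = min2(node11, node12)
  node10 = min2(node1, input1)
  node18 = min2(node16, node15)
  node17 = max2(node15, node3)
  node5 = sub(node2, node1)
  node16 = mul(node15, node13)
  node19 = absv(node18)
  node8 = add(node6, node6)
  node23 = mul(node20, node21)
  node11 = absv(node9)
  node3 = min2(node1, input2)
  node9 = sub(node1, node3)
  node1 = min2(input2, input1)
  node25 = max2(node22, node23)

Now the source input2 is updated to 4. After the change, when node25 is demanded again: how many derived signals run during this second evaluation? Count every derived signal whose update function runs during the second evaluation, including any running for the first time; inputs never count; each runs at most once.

Derived signals that run: node1, node3 — 2 in total.
Key observation: the cutoff stops propagation at node2 — its inputs' values are unchanged, so it reuses its cache.

First evaluation (everything demanded from the output):
  node1 = min2(8, -2) = -2
  node2 = neg(-2) = 2
  node3 = min2(-2, 8) = -2
  node5 = sub(2, -2) = 4
  node6 = min2(-2, 4) = -2
  node9 = sub(-2, -2) = 0
  node11 = absv(0) = 0
  node12 = max2(0, 0) = 0
  node13 = min2(0, 0) = 0
  node14 = neg(0) = 0
  node15 = sub(0, 0) = 0
  node16 = mul(0, 0) = 0
  node17 = max2(0, -2) = 0
  node18 = min2(0, 0) = 0
  node20 = min2(0, 0) = 0
  node21 = max2(-2, 0) = 0
  node22 = sub(0, 0) = 0
  node23 = mul(0, 0) = 0
  node25 = max2(0, 0) = 0

Propagation after the edit:
  node1: runs — input2 8->4; result -2 (same value as before).
  node2: checked — values it read are unchanged (node1 unchanged); reused cached 2 without running.
  node3: runs — input2 8->4; result -2 (same value as before).
  node5: checked — values it read are unchanged (node2 unchanged, node1 unchanged); reused cached 4 without running.
  node6: checked — values it read are unchanged (node3 unchanged, node5 unchanged); reused cached -2 without running.
  node9: checked — values it read are unchanged (node1 unchanged, node3 unchanged); reused cached 0 without running.
  node11: checked — values it read are unchanged (node9 unchanged); reused cached 0 without running.
  node12: checked — values it read are unchanged (node11 unchanged, node9 unchanged); reused cached 0 without running.
  node13: checked — values it read are unchanged (node11 unchanged, node12 unchanged); reused cached 0 without running.
  node14: checked — values it read are unchanged (node11 unchanged); reused cached 0 without running.
  node15: checked — values it read are unchanged (node14 unchanged, node12 unchanged); reused cached 0 without running.
  node16: checked — values it read are unchanged (node15 unchanged, node13 unchanged); reused cached 0 without running.
  node17: checked — values it read are unchanged (node15 unchanged, node3 unchanged); reused cached 0 without running.
  node18: checked — values it read are unchanged (node16 unchanged, node15 unchanged); reused cached 0 without running.
  node20: checked — values it read are unchanged (node18 unchanged, node17 unchanged); reused cached 0 without running.
  node21: checked — values it read are unchanged (node6 unchanged, node18 unchanged); reused cached 0 without running.
  node22: checked — values it read are unchanged (node17 unchanged, node15 unchanged); reused cached 0 without running.
  node23: checked — values it read are unchanged (node20 unchanged, node21 unchanged); reused cached 0 without running.
  node25: checked — values it read are unchanged (node22 unchanged, node23 unchanged); reused cached 0 without running.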